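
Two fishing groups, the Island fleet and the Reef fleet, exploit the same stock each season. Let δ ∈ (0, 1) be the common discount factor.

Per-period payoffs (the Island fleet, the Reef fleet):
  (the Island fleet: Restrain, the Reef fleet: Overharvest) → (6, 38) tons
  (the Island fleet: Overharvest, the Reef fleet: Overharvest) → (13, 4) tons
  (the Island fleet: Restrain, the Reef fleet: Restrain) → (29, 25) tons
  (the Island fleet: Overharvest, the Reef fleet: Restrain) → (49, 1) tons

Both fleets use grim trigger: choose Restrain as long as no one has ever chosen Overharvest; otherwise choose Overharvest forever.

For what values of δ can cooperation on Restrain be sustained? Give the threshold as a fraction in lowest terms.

5/9

the Island fleet: cooperation gives 29 each period; deviation gives 49 once then 13 forever.
  29/(1−δ) ≥ 49 + 13δ/(1−δ) ⇒ δ ≥ 20/36 = 5/9.
the Reef fleet: cooperation gives 25 each period; deviation gives 38 once then 4 forever.
  δ ≥ 13/34.
Both must hold, so the binding constraint is the Island fleet's: δ ≥ 5/9.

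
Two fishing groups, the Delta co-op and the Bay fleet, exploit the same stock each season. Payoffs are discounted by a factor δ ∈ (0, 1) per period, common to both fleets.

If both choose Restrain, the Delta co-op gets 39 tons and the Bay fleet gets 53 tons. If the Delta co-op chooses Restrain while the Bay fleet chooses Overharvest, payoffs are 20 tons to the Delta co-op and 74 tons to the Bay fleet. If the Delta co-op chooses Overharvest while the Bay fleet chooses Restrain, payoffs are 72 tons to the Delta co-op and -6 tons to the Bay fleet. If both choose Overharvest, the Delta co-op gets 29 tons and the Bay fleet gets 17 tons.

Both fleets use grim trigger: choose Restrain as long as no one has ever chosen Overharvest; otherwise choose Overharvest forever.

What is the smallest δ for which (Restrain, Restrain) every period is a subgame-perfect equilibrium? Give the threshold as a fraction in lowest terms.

the Delta co-op's threshold: (72−39)/(72−29) = 33/43.
the Bay fleet's threshold: (74−53)/(74−17) = 7/19.
33/43 > 7/19, so the Delta co-op binds and δ* = 33/43.

33/43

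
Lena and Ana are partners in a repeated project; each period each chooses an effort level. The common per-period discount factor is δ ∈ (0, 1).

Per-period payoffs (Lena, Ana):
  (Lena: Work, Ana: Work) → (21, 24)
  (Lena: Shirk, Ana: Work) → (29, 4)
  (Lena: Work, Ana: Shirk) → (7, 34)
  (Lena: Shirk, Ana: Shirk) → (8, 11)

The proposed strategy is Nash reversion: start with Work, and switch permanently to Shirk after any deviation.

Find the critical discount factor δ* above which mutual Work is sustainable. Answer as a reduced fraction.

For Lena: deviation gain 29−21 = 8, per-period punishment loss 21−8 = 13. IC gives δ ≥ 8/21.
For Ana: gain 10, loss 13 per period, so δ ≥ 10/23.
The tighter constraint is Ana's, so cooperation needs δ ≥ 10/23.

10/23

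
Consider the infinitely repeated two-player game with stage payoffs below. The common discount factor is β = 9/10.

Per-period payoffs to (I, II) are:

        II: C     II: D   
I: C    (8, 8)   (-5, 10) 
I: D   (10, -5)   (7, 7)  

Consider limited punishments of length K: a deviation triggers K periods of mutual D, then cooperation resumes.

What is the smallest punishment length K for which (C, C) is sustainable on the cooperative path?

No profitable deviation requires (8−7)(β+…+β^K) ≥ 10−8, i.e. β+…+β^K ≥ 2 ≈ 2.0000.
With β = 9/10, the partial sums are K=1: 0.9000, K=2: 1.7100, K=3: 2.4390.
K = 3 is the first length at which the sum reaches 2.0000.

3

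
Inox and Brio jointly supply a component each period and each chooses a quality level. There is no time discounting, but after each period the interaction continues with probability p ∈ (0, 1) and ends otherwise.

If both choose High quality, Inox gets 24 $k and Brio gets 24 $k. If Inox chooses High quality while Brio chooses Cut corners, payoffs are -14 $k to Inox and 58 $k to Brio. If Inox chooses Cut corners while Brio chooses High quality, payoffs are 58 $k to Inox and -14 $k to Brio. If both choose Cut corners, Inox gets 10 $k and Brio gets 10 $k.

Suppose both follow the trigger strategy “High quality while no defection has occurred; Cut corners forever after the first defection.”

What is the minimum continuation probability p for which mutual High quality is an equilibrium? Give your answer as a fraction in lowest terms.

17/24

Expected cooperation value is 24 + p·24 + p²·24 + … = 24/(1−p); deviation gives 58 + p·10/(1−p).
24 ≥ 58(1−p) + 10p ⇒ 48p ≥ 34 ⇒ p ≥ 34/48 = 17/24.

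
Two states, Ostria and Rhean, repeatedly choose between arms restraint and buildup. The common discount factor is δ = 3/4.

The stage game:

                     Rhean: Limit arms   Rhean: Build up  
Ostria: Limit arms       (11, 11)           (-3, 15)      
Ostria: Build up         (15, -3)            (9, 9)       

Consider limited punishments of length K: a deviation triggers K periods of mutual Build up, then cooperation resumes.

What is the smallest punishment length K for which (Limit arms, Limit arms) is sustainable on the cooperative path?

4

IC: δ(1−δ^K)/(1−δ) ≥ (15−11)/(11−9) = 2.
With δ = 3/4: need 1 − δ^K ≥ 2·(1−3/4)/(3/4), i.e. δ^K ≤ 0.3333.
Since (3/4)^3 = 0.4219 and (3/4)^4 = 0.3164, the smallest such K is 4.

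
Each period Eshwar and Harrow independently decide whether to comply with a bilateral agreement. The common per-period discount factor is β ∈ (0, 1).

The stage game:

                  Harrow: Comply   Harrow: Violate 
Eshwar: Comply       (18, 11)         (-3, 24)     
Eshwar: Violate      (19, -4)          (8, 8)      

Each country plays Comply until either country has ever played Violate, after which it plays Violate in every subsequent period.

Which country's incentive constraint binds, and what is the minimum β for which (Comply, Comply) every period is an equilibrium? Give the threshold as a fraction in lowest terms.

Harrow; β ≥ 13/16

For Eshwar: deviation gain 19−18 = 1, per-period punishment loss 18−8 = 10. IC gives β ≥ 1/11.
For Harrow: gain 13, loss 3 per period, so β ≥ 13/16.
The tighter constraint is Harrow's, so cooperation needs β ≥ 13/16.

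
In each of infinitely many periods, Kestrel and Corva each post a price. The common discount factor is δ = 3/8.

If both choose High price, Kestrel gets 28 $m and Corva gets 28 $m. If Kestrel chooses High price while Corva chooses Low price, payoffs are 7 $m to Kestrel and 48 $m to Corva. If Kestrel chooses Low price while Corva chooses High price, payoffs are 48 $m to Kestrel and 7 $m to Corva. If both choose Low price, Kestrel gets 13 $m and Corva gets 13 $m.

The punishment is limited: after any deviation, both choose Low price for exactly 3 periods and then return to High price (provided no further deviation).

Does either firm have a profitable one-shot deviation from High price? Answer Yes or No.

IC: δ+…+δ^3 ≥ (48−28)/(28−13) = 4/3.
At δ = 3/8: partial sum = 0.5684 < 1.3333. Cooperation not sustainable.

Yes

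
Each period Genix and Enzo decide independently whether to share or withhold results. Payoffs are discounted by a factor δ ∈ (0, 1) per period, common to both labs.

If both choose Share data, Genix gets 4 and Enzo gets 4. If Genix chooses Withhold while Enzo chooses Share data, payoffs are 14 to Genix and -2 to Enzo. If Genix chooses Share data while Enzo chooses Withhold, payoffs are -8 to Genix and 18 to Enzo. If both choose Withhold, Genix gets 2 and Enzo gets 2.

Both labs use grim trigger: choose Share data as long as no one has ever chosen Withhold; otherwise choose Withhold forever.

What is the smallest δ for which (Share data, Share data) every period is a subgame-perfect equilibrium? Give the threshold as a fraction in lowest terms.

Genix: cooperation gives 4 each period; deviation gives 14 once then 2 forever.
  4/(1−δ) ≥ 14 + 2δ/(1−δ) ⇒ δ ≥ 10/12 = 5/6.
Enzo: cooperation gives 4 each period; deviation gives 18 once then 2 forever.
  δ ≥ 14/16 = 7/8.
Both must hold, so the binding constraint is Enzo's: δ ≥ 7/8.

7/8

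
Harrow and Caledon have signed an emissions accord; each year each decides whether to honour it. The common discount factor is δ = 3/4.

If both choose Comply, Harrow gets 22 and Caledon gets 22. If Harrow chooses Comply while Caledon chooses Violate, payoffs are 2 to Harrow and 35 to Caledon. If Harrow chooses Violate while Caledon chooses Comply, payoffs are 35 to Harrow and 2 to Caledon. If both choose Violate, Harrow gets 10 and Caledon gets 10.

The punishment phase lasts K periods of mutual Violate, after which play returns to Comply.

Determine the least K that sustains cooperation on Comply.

Need Σ_{k=1}^{K} δ^k ≥ (35−22)/(22−10) = 1.0833 at δ = 3/4.
At K = 1 the sum is 0.7500 < 1.0833; at K = 2 it is 1.3125 ≥ 1.0833.
So the minimum punishment length is K = 2.

2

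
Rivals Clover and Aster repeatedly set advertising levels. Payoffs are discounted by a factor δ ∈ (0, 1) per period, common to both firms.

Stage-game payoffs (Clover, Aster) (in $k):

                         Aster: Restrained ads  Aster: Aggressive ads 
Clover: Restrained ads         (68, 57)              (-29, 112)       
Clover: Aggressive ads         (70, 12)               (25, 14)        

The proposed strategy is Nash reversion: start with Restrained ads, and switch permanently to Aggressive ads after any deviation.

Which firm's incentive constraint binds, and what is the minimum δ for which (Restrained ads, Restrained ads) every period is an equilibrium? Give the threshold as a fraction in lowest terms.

Clover's threshold: (70−68)/(70−25) = 2/45.
Aster's threshold: (112−57)/(112−14) = 55/98.
2/45 < 55/98, so Aster binds and δ* = 55/98.

Aster; δ ≥ 55/98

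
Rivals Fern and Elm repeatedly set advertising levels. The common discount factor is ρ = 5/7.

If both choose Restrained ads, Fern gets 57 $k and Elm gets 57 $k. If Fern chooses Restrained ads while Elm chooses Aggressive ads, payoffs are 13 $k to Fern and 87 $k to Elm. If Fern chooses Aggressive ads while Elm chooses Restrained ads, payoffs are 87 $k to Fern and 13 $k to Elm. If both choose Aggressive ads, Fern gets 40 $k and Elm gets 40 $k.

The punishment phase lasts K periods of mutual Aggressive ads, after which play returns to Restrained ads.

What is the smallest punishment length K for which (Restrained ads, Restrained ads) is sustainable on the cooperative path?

No profitable deviation requires (57−40)(ρ+…+ρ^K) ≥ 87−57, i.e. ρ+…+ρ^K ≥ 30/17 ≈ 1.7647.
With ρ = 5/7, the partial sums are K=1: 0.7143, K=2: 1.2245, K=3: 1.5889, K=4: 1.8492.
K = 4 is the first length at which the sum reaches 1.7647.

4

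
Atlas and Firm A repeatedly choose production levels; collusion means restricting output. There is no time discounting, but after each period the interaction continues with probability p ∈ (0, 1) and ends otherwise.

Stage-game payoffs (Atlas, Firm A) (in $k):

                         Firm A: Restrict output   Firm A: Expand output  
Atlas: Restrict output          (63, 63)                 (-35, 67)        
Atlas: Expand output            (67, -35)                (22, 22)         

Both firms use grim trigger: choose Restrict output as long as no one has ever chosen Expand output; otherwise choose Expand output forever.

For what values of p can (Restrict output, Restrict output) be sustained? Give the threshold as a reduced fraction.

4/45

With no time discounting, the continuation probability p plays the role of the discount factor.
Grim-trigger IC: 63/(1−p) ≥ 67 + 22p/(1−p) ⇒ p ≥ (67−63)/(67−22) = 4/45.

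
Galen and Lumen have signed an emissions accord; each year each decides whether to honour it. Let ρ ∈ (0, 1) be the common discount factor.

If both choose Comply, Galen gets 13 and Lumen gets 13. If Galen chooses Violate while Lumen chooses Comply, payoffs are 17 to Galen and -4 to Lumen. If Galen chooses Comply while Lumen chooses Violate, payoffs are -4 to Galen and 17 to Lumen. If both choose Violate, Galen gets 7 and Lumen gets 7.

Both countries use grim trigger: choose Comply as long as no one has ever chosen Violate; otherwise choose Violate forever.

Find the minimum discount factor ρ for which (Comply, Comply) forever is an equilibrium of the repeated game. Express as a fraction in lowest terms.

2/5

13/(1−ρ) ≥ 17 + 7ρ/(1−ρ)
13 ≥ 17 − 10ρ
ρ ≥ 4/10 = 2/5.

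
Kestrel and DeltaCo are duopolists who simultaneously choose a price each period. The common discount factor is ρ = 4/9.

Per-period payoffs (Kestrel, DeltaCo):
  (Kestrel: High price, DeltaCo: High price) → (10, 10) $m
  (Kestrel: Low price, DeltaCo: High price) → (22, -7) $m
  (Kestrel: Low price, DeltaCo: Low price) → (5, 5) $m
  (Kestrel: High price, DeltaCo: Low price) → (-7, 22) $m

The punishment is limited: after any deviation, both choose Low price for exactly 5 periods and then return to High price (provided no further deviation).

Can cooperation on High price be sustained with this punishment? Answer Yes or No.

No

IC: ρ+…+ρ^5 ≥ (22−10)/(10−5) = 12/5.
At ρ = 4/9: partial sum = 0.7861 < 2.4000. Cooperation not sustainable.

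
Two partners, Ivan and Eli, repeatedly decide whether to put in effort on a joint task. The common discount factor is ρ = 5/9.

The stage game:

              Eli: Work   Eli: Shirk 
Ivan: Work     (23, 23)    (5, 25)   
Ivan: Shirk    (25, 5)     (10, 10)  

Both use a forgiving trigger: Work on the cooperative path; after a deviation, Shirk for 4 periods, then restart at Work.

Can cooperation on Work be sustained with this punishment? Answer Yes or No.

Comparing payoff streams over the 5 periods until play realigns: cooperate → 23(1+ρ+…+ρ^4); deviate → 25 + 10(ρ+…+ρ^4).
Cooperation is sustained iff (23−10)(ρ+…+ρ^4) ≥ 25−23.
ρ+…+ρ^4 = 5/9·(1−(5/9)^4)/(1−5/9) = 1.1309, and (25−23)/(23−10) = 0.1538.
1.1309 ≥ 0.1538, so cooperation is sustainable.

Yes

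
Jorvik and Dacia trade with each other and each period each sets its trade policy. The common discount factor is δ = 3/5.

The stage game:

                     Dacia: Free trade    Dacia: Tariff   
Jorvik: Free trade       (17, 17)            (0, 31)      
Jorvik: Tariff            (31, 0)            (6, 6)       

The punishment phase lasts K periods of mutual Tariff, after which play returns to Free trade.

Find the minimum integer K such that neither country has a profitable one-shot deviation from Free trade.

Need Σ_{k=1}^{K} δ^k ≥ (31−17)/(17−6) = 1.2727 at δ = 3/5.
At K = 3 the sum is 1.1760 < 1.2727; at K = 4 it is 1.3056 ≥ 1.2727.
So the minimum punishment length is K = 4.

4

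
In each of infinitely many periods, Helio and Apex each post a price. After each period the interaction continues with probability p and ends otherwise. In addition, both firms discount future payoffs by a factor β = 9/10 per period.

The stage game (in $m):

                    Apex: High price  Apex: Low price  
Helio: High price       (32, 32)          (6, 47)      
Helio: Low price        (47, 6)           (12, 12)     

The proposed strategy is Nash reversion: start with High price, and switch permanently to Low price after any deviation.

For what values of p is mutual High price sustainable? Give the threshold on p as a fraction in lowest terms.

With continuation probability p and discount β, the effective per-period discount factor is βp.
Grim-trigger IC: βp ≥ (47−32)/(47−12) = 3/7.
So p ≥ (3/7)/(9/10) = 10/21.

10/21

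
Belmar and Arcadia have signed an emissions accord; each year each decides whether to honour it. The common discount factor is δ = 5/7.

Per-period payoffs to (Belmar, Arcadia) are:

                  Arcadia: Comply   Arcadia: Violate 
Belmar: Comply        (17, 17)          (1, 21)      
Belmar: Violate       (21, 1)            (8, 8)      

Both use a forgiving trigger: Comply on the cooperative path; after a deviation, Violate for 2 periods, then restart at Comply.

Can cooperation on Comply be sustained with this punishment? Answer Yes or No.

Yes

IC: δ+…+δ^2 ≥ (21−17)/(17−8) = 4/9.
At δ = 5/7: partial sum = 1.2245 ≥ 0.4444. Cooperation sustainable.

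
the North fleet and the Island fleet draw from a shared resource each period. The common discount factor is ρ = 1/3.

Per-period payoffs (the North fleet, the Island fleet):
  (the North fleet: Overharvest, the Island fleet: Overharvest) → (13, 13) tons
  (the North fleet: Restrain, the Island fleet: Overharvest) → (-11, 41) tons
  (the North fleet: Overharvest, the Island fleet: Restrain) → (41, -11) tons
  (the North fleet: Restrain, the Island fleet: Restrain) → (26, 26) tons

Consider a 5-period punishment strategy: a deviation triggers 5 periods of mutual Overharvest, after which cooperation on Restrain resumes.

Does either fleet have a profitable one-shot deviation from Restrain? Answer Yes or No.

Yes

Comparing payoff streams over the 6 periods until play realigns: cooperate → 26(1+ρ+…+ρ^5); deviate → 41 + 13(ρ+…+ρ^5).
Cooperation is sustained iff (26−13)(ρ+…+ρ^5) ≥ 41−26.
ρ+…+ρ^5 = 1/3·(1−(1/3)^5)/(1−1/3) = 0.4979, and (41−26)/(26−13) = 1.1538.
0.4979 < 1.1538, so cooperation is not sustainable.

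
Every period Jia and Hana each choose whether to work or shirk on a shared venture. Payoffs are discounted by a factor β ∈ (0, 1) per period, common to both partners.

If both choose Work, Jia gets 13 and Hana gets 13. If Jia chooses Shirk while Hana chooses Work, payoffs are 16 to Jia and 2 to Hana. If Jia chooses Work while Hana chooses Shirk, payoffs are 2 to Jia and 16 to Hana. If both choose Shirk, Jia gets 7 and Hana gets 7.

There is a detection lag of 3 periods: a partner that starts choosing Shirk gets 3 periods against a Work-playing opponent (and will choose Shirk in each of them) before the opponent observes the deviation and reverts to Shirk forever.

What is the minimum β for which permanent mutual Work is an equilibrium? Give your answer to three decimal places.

0.693

Deviating for the 3 undetected periods gains 16−13 = 3 per period over cooperation, then loses 13−7 = 6 per period forever once punishment starts.
Gain: 3(1 + β + … + β^2); loss: 6·β^3/(1−β).
No profitable deviation ⇔ 3(1−β^3) ≤ 6·β^3, i.e. β^3 ≥ 3/(3+6) = 1/3.
Hence β ≥ (1/3)^(1/3) ≈ 0.693.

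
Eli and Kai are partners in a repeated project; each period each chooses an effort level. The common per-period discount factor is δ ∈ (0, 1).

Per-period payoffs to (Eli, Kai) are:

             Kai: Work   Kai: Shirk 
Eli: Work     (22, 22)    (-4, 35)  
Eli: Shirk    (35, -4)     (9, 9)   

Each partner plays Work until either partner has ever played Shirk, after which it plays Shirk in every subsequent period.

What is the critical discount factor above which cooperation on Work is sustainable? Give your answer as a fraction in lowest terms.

Cooperation forever yields 22 each period: 22/(1−δ).
Deviating yields 35 once, then 9 forever: 35 + 9δ/(1−δ).
No profitable deviation requires 22/(1−δ) ≥ 35 + 9δ/(1−δ).
Multiplying by (1−δ): 22 ≥ 35(1−δ) + 9δ = 35 − 26δ.
So 26δ ≥ 13, i.e. δ ≥ 13/26 = 1/2.

1/2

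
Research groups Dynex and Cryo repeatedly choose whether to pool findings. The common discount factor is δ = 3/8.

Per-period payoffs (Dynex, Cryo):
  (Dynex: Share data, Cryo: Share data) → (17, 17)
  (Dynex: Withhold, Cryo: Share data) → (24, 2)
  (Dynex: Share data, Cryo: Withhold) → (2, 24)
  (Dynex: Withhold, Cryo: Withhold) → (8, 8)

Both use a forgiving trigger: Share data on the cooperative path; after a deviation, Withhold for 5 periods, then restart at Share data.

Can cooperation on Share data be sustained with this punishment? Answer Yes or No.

A one-shot deviation gives 24 now, then 8 for 5 periods, then back to 17.
Gain from deviating: (24−17) today; loss: (17−8) in each of the next 5 periods.
No-deviation condition: (17−8)(δ+…+δ^5) ≥ 24−17, i.e. δ+…+δ^5 ≥ 7/9.
At δ = 3/8: δ+…+δ^5 = 0.5956 < 0.7778.
So cooperation is not sustainable.

No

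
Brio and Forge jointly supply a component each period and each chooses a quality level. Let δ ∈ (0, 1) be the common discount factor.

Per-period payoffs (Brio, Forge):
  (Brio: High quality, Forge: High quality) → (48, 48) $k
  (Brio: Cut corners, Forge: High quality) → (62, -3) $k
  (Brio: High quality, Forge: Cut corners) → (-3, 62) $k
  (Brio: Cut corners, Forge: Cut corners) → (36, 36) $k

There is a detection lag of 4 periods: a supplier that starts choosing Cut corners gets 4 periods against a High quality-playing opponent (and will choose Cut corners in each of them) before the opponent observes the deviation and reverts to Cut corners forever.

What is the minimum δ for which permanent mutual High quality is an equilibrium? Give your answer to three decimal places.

0.857

The best deviation is to choose Cut corners for all 4 undetected periods, earning 62 each, then 36 forever once detected.
Deviation value: 62(1−δ^4)/(1−δ) + 36δ^4/(1−δ); cooperation value: 48/(1−δ).
IC: 48 ≥ 62(1−δ^4) + 36δ^4 = 62 − 26δ^4.
So δ^4 ≥ 14/26 = 7/13, giving δ ≥ (7/13)^(1/4) ≈ 0.857.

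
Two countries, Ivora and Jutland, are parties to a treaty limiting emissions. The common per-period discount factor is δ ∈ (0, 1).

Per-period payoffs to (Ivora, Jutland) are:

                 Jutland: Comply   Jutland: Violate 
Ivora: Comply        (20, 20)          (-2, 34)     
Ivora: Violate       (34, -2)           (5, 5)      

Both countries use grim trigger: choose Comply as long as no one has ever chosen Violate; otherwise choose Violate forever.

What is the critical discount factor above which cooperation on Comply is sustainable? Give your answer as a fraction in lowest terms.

Cooperation forever yields 20 each period: 20/(1−δ).
Deviating yields 34 once, then 5 forever: 34 + 5δ/(1−δ).
No profitable deviation requires 20/(1−δ) ≥ 34 + 5δ/(1−δ).
Multiplying by (1−δ): 20 ≥ 34(1−δ) + 5δ = 34 − 29δ.
So 29δ ≥ 14, i.e. δ ≥ 14/29.

14/29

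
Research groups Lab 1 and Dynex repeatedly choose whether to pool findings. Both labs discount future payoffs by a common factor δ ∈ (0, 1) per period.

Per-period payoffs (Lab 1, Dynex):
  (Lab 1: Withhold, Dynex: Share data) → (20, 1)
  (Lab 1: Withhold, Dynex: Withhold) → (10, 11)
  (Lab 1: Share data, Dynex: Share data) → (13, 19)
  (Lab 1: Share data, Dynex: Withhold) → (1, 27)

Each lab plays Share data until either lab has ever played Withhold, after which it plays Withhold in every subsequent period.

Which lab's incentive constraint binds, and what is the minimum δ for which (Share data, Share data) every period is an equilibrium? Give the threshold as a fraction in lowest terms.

Lab 1; δ ≥ 7/10

For Lab 1: deviation gain 20−13 = 7, per-period punishment loss 13−10 = 3. IC gives δ ≥ 7/10.
For Dynex: gain 8, loss 8 per period, so δ ≥ 8/16 = 1/2.
The tighter constraint is Lab 1's, so cooperation needs δ ≥ 7/10.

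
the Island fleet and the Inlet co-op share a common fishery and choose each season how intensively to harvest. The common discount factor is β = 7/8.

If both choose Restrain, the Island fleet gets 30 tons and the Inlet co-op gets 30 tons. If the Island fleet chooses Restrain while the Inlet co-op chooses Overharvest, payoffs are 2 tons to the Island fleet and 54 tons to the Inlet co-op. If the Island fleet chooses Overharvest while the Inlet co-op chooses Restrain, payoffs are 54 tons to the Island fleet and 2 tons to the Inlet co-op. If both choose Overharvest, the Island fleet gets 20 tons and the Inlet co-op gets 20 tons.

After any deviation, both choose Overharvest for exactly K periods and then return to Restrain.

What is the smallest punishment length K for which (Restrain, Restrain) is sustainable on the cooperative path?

IC: β(1−β^K)/(1−β) ≥ (54−30)/(30−20) = 12/5.
With β = 7/8: need 1 − β^K ≥ 12/5·(1−7/8)/(7/8), i.e. β^K ≤ 0.6571.
Since (7/8)^3 = 0.6699 and (7/8)^4 = 0.5862, the smallest such K is 4.

4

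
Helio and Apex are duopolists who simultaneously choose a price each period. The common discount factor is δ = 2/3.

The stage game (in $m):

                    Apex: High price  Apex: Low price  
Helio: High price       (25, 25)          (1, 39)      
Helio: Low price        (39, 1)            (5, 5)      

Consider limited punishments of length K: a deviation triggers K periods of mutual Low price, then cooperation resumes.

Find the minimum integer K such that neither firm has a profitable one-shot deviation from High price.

2

Need Σ_{k=1}^{K} δ^k ≥ (39−25)/(25−5) = 0.7000 at δ = 2/3.
At K = 1 the sum is 0.6667 < 0.7000; at K = 2 it is 1.1111 ≥ 0.7000.
So the minimum punishment length is K = 2.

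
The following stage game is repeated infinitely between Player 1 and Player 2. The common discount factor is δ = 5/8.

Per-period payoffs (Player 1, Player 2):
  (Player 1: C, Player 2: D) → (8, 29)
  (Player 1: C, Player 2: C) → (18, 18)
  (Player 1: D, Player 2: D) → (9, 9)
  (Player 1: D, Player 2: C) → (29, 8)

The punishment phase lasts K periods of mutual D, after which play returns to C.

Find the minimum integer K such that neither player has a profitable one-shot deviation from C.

IC: δ(1−δ^K)/(1−δ) ≥ (29−18)/(18−9) = 11/9.
With δ = 5/8: need 1 − δ^K ≥ 11/9·(1−5/8)/(5/8), i.e. δ^K ≤ 0.2667.
Since (5/8)^2 = 0.3906 and (5/8)^3 = 0.2441, the smallest such K is 3.

3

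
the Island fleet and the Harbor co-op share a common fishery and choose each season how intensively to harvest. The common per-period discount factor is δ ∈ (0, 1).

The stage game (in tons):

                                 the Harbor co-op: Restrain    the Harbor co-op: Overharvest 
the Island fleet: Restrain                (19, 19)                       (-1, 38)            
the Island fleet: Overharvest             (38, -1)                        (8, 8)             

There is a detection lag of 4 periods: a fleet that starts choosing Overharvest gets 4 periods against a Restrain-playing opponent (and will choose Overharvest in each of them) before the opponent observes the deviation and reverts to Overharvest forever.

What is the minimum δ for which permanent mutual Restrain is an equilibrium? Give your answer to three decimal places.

A deviator earns 38 for 4 periods, then 8 forever; cooperating earns 19 forever. Multiplying the IC by (1−δ):
19 ≥ 38(1−δ^4) + 8δ^4, so 30·δ^4 ≥ 19 and δ^4 ≥ 19/30.
δ ≥ (19/30)^(1/4) ≈ 0.892.

0.892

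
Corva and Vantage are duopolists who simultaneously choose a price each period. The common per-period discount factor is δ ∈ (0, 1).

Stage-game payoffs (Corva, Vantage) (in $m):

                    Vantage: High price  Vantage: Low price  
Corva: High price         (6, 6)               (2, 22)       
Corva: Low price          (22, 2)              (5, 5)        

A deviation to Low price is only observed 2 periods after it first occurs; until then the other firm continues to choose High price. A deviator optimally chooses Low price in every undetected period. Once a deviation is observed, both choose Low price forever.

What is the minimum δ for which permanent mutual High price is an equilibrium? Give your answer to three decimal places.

0.970

The best deviation is to choose Low price for all 2 undetected periods, earning 22 each, then 5 forever once detected.
Deviation value: 22(1−δ^2)/(1−δ) + 5δ^2/(1−δ); cooperation value: 6/(1−δ).
IC: 6 ≥ 22(1−δ^2) + 5δ^2 = 22 − 17δ^2.
So δ^2 ≥ 16/17, giving δ ≥ (16/17)^(1/2) ≈ 0.970.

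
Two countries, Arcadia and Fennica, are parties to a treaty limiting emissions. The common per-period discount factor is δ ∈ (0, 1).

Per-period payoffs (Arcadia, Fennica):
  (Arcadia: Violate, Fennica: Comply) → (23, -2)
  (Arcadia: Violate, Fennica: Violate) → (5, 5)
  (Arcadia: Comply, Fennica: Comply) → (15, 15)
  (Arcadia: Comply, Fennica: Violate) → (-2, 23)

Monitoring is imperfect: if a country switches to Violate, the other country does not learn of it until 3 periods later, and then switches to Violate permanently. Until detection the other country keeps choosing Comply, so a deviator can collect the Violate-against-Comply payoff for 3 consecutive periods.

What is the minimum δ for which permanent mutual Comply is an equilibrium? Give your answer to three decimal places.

The best deviation is to choose Violate for all 3 undetected periods, earning 23 each, then 5 forever once detected.
Deviation value: 23(1−δ^3)/(1−δ) + 5δ^3/(1−δ); cooperation value: 15/(1−δ).
IC: 15 ≥ 23(1−δ^3) + 5δ^3 = 23 − 18δ^3.
So δ^3 ≥ 8/18 = 4/9, giving δ ≥ (4/9)^(1/3) ≈ 0.763.

0.763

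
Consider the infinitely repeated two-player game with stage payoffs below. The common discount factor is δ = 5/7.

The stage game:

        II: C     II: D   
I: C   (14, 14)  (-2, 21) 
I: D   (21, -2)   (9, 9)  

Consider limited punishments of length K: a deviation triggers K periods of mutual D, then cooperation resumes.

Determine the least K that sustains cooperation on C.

3

Need Σ_{k=1}^{K} δ^k ≥ (21−14)/(14−9) = 1.4000 at δ = 5/7.
At K = 2 the sum is 1.2245 < 1.4000; at K = 3 it is 1.5889 ≥ 1.4000.
So the minimum punishment length is K = 3.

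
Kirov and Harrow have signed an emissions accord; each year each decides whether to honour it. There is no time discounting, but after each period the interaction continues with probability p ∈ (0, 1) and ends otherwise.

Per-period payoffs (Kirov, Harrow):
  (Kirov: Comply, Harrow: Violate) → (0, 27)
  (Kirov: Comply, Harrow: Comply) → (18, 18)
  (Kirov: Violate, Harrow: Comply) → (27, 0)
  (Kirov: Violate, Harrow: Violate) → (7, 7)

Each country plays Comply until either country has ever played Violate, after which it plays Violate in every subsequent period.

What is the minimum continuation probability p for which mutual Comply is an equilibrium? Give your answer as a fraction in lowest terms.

9/20

With no time discounting, the continuation probability p plays the role of the discount factor.
Grim-trigger IC: 18/(1−p) ≥ 27 + 7p/(1−p) ⇒ p ≥ (27−18)/(27−7) = 9/20.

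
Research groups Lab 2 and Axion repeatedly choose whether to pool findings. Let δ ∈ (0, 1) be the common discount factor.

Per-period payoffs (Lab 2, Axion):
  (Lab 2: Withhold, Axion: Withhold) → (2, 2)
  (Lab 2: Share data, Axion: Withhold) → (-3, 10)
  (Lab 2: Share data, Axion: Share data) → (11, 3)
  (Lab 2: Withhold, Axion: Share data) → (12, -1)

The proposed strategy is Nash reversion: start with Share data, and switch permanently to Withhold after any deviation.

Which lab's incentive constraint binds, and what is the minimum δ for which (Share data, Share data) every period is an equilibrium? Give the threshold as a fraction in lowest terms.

Axion; δ ≥ 7/8

For Lab 2: deviation gain 12−11 = 1, per-period punishment loss 11−2 = 9. IC gives δ ≥ 1/10.
For Axion: gain 7, loss 1 per period, so δ ≥ 7/8.
The tighter constraint is Axion's, so cooperation needs δ ≥ 7/8.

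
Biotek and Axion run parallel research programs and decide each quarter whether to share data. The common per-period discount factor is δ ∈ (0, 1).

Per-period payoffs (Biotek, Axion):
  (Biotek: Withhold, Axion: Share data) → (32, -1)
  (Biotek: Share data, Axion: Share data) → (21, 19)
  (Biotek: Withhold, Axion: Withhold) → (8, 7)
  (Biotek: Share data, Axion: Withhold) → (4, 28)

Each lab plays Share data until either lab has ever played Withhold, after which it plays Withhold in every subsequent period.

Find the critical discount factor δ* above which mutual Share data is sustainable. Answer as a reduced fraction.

11/24

For Biotek: deviation gain 32−21 = 11, per-period punishment loss 21−8 = 13. IC gives δ ≥ 11/24.
For Axion: gain 9, loss 12 per period, so δ ≥ 9/21 = 3/7.
The tighter constraint is Biotek's, so cooperation needs δ ≥ 11/24.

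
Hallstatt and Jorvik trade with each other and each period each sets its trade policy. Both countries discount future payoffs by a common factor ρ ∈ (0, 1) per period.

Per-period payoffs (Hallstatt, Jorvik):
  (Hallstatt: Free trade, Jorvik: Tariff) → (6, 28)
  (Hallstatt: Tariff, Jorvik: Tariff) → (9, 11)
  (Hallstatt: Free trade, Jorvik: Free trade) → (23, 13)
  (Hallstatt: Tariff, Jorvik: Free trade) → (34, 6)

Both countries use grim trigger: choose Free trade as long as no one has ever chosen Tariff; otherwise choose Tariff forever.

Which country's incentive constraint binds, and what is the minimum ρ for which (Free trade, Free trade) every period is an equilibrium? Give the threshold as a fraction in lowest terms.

For Hallstatt: deviation gain 34−23 = 11, per-period punishment loss 23−9 = 14. IC gives ρ ≥ 11/25.
For Jorvik: gain 15, loss 2 per period, so ρ ≥ 15/17.
The tighter constraint is Jorvik's, so cooperation needs ρ ≥ 15/17.

Jorvik; ρ ≥ 15/17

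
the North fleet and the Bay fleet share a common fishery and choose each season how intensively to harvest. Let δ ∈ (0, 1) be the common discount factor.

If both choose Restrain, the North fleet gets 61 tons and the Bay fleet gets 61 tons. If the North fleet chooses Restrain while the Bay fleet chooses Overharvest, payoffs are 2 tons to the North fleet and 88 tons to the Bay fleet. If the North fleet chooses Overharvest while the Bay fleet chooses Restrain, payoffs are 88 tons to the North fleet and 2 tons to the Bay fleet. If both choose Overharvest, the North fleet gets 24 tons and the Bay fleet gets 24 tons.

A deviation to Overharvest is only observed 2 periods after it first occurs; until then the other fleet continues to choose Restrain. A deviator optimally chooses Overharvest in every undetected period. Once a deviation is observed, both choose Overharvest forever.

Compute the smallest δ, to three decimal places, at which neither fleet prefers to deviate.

The best deviation is to choose Overharvest for all 2 undetected periods, earning 88 each, then 24 forever once detected.
Deviation value: 88(1−δ^2)/(1−δ) + 24δ^2/(1−δ); cooperation value: 61/(1−δ).
IC: 61 ≥ 88(1−δ^2) + 24δ^2 = 88 − 64δ^2.
So δ^2 ≥ 27/64, giving δ ≥ (27/64)^(1/2) ≈ 0.650.

0.650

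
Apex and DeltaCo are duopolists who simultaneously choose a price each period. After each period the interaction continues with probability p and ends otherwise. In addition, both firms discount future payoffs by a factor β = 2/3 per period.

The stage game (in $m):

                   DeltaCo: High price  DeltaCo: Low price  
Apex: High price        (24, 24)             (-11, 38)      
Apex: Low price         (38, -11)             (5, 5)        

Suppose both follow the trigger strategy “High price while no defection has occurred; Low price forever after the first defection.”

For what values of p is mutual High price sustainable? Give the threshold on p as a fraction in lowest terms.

7/11

With continuation probability p and discount β, the effective per-period discount factor is βp.
Grim-trigger IC: βp ≥ (38−24)/(38−5) = 14/33.
So p ≥ (14/33)/(2/3) = 7/11.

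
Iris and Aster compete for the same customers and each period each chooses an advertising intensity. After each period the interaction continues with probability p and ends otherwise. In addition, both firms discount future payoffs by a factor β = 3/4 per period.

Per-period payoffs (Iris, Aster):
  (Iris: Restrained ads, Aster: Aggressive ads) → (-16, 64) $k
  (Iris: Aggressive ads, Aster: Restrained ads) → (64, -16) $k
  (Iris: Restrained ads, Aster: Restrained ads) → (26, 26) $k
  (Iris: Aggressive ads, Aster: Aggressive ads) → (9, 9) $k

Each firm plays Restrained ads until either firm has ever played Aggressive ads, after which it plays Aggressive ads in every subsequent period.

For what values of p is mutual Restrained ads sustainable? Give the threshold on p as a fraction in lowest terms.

With continuation probability p and discount β, the effective per-period discount factor is βp.
Grim-trigger IC: βp ≥ (64−26)/(64−9) = 38/55.
So p ≥ (38/55)/(3/4) = 152/165.

152/165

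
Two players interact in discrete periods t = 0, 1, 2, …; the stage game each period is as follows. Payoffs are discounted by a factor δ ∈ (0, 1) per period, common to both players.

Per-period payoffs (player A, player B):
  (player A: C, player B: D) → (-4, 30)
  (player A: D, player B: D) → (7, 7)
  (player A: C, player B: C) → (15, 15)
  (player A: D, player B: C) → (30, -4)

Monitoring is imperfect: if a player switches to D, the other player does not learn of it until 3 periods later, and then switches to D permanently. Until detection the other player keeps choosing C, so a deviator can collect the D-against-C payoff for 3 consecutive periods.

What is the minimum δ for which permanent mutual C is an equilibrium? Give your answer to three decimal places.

Deviating for the 3 undetected periods gains 30−15 = 15 per period over cooperation, then loses 15−7 = 8 per period forever once punishment starts.
Gain: 15(1 + δ + … + δ^2); loss: 8·δ^3/(1−δ).
No profitable deviation ⇔ 15(1−δ^3) ≤ 8·δ^3, i.e. δ^3 ≥ 15/(15+8) = 15/23.
Hence δ ≥ (15/23)^(1/3) ≈ 0.867.

0.867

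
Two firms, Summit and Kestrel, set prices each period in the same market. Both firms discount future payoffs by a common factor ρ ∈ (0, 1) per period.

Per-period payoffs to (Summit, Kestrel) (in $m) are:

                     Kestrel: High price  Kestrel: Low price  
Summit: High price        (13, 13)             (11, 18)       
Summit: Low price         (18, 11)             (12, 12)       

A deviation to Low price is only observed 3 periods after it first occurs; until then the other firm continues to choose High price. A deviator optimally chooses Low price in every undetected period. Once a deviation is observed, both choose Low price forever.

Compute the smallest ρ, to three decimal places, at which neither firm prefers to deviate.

A deviator earns 18 for 3 periods, then 12 forever; cooperating earns 13 forever. Multiplying the IC by (1−ρ):
13 ≥ 18(1−ρ^3) + 12ρ^3, so 6·ρ^3 ≥ 5 and ρ^3 ≥ 5/6.
ρ ≥ (5/6)^(1/3) ≈ 0.941.

0.941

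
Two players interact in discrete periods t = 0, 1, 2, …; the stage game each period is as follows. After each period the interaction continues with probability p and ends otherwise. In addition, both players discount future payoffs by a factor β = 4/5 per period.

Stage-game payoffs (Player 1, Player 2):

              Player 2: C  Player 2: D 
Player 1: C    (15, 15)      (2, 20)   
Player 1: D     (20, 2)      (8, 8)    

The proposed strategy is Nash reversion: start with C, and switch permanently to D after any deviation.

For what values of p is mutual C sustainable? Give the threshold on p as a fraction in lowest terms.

Expected continuation weight on next period's payoff is β·p = 4/5·p, which plays the role of the discount factor.
Cooperation requires 4/5·p ≥ (20−15)/(20−8) = 5/12, hence p ≥ 25/48.

25/48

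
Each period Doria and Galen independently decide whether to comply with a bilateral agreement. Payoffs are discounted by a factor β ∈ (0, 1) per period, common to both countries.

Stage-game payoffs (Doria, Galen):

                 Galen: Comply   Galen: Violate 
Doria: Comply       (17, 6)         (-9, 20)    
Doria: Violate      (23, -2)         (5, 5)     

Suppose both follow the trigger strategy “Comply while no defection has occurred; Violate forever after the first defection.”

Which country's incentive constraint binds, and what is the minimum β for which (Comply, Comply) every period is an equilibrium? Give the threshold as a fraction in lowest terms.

Galen; β ≥ 14/15

Doria's threshold: (23−17)/(23−5) = 1/3.
Galen's threshold: (20−6)/(20−5) = 14/15.
1/3 < 14/15, so Galen binds and β* = 14/15.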